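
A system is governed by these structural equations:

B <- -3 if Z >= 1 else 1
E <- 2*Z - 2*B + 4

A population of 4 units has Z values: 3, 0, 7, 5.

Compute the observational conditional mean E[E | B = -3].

E[E|B=-3] averages over only the 3 units with B=-3 (Z = 3, 7, 5): E = 16, 24, 20, mean 20.

20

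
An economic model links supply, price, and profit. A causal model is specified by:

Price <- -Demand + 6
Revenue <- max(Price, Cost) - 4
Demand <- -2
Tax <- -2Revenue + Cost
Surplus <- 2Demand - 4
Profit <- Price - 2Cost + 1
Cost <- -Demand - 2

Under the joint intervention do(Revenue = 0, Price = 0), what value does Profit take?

The joint intervention fixes Revenue = 0, Price = 0, removing each variable's own equation.
Cost = -Demand - 2  [with Demand=-2]  = 0
Profit = Price - 2Cost + 1  [with Price=0, Cost=0]  = 1

1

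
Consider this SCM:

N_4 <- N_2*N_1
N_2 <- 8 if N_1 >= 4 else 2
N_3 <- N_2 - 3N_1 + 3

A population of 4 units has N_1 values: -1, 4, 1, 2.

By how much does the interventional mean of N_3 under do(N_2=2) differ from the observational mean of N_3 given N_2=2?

-2.5

Every unit gets N_2=2 under the intervention. N_3 values become 8, -7, 2, -1; E[N_3|do(N_2=2)] = 0.5.
Observing N_2=2 restricts to units where N_2's equation naturally yields 2: N_1 ∈ {-1, 1, 2}. In that subpopulation N_3 = 8, 2, -1, mean 3.
Difference = 0.5 − 3 = -2.5.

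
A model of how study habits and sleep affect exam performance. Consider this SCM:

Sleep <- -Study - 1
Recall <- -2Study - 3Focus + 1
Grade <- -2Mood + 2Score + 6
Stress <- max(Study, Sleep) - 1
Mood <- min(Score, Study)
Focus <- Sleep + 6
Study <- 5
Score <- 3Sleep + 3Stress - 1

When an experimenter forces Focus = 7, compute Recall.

The intervention breaks the incoming arrows to Focus: Focus <- Sleep + 6 no longer applies, and Focus = 7.
Recall = -2Study - 3Focus + 1  [with Study=5, Focus=7]  = -30

-30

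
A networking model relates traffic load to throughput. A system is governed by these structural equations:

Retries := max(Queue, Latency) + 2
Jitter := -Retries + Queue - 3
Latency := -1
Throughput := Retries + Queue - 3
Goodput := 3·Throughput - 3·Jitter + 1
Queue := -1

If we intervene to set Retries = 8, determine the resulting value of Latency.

Under do(Retries=8), the mechanism Retries := max(Queue, Latency) + 2 is discarded; Retries is fixed at 8.
Latency is not downstream of the intervention, so its value is determined by the original equations.

-1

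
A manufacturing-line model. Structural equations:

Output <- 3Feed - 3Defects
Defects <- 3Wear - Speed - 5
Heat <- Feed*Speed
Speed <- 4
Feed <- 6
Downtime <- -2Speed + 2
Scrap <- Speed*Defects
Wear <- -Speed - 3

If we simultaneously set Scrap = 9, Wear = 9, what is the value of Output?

-36

Under do(Scrap = 9, Wear = 9), each intervened variable's structural equation is replaced by its fixed value.
Defects = 3Wear - Speed - 5  [with Wear=9, Speed=4]  = 18
Output = 3Feed - 3Defects  [with Feed=6, Defects=18]  = -36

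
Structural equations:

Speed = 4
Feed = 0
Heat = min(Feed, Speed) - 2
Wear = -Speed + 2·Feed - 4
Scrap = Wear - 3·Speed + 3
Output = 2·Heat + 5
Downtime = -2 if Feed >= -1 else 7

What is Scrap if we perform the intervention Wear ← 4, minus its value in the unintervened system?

12

Intervening sets Wear = 4 and removes its equation (Wear = -Speed + 2·Feed - 4).
Scrap = Wear - 3·Speed + 3  [with Wear=4, Speed=4]  = -5
Without intervention: Wear = -Speed + 2·Feed - 4  [with Speed=4, Feed=0]  = -8; Scrap = Wear - 3·Speed + 3  [with Wear=-8, Speed=4]  = -17.
Change = -5 − (-17) = 12.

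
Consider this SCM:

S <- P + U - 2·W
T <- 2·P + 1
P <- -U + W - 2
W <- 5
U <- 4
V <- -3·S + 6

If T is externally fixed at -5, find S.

-7

do(T=-5) replaces the equation T <- 2·P + 1 with the constant T = -5.
No directed path runs from T to S, so S keeps its natural value.
P = -U + W - 2  [with U=4, W=5]  = -1
S = P + U - 2·W  [with P=-1, U=4, W=5]  = -7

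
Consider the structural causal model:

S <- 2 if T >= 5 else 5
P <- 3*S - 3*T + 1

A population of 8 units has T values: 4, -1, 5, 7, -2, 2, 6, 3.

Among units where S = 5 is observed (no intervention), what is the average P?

12.4

Observing S=5 restricts to units where S's equation naturally yields 5: T ∈ {4, -1, -2, 2, 3}. In that subpopulation P = 4, 19, 22, 10, 7, mean 12.4.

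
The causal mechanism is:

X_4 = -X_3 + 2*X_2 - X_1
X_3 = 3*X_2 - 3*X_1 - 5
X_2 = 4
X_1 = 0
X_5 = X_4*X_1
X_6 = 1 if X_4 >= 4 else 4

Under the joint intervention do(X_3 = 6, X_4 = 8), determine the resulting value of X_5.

0

Setting X_3 = 6, X_4 = 8 by intervention discards those variables' equations.
X_5 = X_4*X_1  [with X_4=8, X_1=0]  = 0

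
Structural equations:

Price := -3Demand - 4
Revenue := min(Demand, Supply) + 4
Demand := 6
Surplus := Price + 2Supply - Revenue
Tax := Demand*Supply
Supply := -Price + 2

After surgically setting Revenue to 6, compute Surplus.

20

Under do(Revenue=6), the mechanism Revenue := min(Demand, Supply) + 4 is discarded; Revenue is fixed at 6.
Price = -3Demand - 4  [with Demand=6]  = -22
Supply = -Price + 2  [with Price=-22]  = 24
Surplus = Price + 2Supply - Revenue  [with Price=-22, Supply=24, Revenue=6]  = 20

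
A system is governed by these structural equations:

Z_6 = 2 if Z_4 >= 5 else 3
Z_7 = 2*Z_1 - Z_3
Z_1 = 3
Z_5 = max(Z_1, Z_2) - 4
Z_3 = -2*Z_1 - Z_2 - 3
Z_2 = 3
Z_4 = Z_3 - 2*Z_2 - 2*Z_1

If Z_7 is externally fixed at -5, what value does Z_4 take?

-24

Under do(Z_7=-5), the mechanism Z_7 = 2*Z_1 - Z_3 is discarded; Z_7 is fixed at -5.
Since Z_4 is not a descendant of the intervened variable, it is unaffected.
Z_3 = -2*Z_1 - Z_2 - 3  [with Z_1=3, Z_2=3]  = -12
Z_4 = Z_3 - 2*Z_2 - 2*Z_1  [with Z_3=-12, Z_2=3, Z_1=3]  = -24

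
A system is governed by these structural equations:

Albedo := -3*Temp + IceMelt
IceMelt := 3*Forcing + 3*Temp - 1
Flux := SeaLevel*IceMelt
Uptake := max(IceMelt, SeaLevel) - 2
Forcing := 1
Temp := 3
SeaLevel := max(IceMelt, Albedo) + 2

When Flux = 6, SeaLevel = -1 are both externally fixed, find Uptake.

Setting Flux = 6, SeaLevel = -1 by intervention discards those variables' equations.
IceMelt = 3*Forcing + 3*Temp - 1  [with Forcing=1, Temp=3]  = 11
Uptake = max(IceMelt, SeaLevel) - 2  [with IceMelt=11, SeaLevel=-1]  = 9

9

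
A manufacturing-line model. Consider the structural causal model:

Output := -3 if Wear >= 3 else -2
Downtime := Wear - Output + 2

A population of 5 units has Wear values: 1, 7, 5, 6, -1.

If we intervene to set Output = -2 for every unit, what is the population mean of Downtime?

do(Output=-2) breaks Output's dependence on Wear. With Output=-2 fixed, Downtime across the units is 5, 11, 9, 10, 3, mean 7.6.

7.6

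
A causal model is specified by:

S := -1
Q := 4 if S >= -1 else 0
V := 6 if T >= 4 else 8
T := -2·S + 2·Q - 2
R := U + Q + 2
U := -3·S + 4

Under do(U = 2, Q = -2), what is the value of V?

Setting U = 2, Q = -2 by intervention discards those variables' equations.
T = -2·S + 2·Q - 2  [with S=-1, Q=-2]  = -4
V = 6 if T >= 4 else 8  [with T=-4]  = 8

8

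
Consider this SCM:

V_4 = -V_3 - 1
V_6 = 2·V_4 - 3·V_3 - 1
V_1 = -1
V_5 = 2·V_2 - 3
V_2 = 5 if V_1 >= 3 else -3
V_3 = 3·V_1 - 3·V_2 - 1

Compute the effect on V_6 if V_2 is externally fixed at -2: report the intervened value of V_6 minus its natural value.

15

Under do(V_2=-2), the mechanism V_2 = 5 if V_1 >= 3 else -3 is discarded; V_2 is fixed at -2.
V_3 = 3·V_1 - 3·V_2 - 1  [with V_1=-1, V_2=-2]  = 2
V_4 = -V_3 - 1  [with V_3=2]  = -3
V_6 = 2·V_4 - 3·V_3 - 1  [with V_4=-3, V_3=2]  = -13
Without intervention: V_2 = 5 if V_1 >= 3 else -3  [with V_1=-1]  = -3; V_3 = 3·V_1 - 3·V_2 - 1  [with V_1=-1, V_2=-3]  = 5; V_4 = -V_3 - 1  [with V_3=5]  = -6; V_6 = 2·V_4 - 3·V_3 - 1  [with V_4=-6, V_3=5]  = -28.
Change = -13 − (-28) = 15.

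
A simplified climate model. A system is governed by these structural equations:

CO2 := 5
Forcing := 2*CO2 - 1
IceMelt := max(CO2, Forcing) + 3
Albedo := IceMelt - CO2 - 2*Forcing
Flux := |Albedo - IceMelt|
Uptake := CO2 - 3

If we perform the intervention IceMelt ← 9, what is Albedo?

The intervention breaks the incoming arrows to IceMelt: IceMelt := max(CO2, Forcing) + 3 no longer applies, and IceMelt = 9.
Forcing = 2*CO2 - 1  [with CO2=5]  = 9
Albedo = IceMelt - CO2 - 2*Forcing  [with IceMelt=9, CO2=5, Forcing=9]  = -14

-14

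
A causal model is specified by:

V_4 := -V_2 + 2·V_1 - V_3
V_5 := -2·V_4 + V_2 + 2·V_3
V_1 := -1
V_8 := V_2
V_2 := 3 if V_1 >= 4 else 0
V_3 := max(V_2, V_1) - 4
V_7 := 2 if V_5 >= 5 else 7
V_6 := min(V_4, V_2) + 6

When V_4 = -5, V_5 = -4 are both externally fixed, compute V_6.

The joint intervention fixes V_4 = -5, V_5 = -4, removing each variable's own equation.
V_2 = 3 if V_1 >= 4 else 0  [with V_1=-1]  = 0
V_6 = min(V_4, V_2) + 6  [with V_4=-5, V_2=0]  = 1

1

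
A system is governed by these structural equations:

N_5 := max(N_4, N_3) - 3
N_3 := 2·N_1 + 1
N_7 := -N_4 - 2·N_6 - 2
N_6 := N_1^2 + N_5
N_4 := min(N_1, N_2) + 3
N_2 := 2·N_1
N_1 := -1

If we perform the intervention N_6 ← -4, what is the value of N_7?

5

Intervening sets N_6 = -4 and removes its equation (N_6 := N_1^2 + N_5).
N_2 = 2·N_1  [with N_1=-1]  = -2
N_4 = min(N_1, N_2) + 3  [with N_1=-1, N_2=-2]  = 1
N_7 = -N_4 - 2·N_6 - 2  [with N_4=1, N_6=-4]  = 5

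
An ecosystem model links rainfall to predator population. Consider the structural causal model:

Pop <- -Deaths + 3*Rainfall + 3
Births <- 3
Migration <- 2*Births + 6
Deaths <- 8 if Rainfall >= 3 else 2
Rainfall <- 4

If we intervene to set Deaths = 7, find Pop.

do(Deaths=7) replaces the equation Deaths <- 8 if Rainfall >= 3 else 2 with the constant Deaths = 7.
Pop = -Deaths + 3*Rainfall + 3  [with Deaths=7, Rainfall=4]  = 8

8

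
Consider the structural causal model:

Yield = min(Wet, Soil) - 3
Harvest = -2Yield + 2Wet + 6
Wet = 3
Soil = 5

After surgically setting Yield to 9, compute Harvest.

The intervention breaks the incoming arrows to Yield: Yield = min(Wet, Soil) - 3 no longer applies, and Yield = 9.
Harvest = -2Yield + 2Wet + 6  [with Yield=9, Wet=3]  = -6

-6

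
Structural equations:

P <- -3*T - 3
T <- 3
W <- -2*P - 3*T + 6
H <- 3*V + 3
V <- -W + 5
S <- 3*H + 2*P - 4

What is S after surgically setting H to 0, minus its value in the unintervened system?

The intervention breaks the incoming arrows to H: H <- 3*V + 3 no longer applies, and H = 0.
P = -3*T - 3  [with T=3]  = -12
S = 3*H + 2*P - 4  [with H=0, P=-12]  = -28
Without intervention: P = -3*T - 3  [with T=3]  = -12; W = -2*P - 3*T + 6  [with P=-12, T=3]  = 21; V = -W + 5  [with W=21]  = -16; H = 3*V + 3  [with V=-16]  = -45; S = 3*H + 2*P - 4  [with H=-45, P=-12]  = -163.
Change = -28 − (-163) = 135.

135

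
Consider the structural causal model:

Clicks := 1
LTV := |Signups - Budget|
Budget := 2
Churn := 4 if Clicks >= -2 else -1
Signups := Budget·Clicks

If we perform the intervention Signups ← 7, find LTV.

5

do(Signups=7) replaces the equation Signups := Budget·Clicks with the constant Signups = 7.
LTV = |Signups - Budget|  [with Signups=7, Budget=2]  = 5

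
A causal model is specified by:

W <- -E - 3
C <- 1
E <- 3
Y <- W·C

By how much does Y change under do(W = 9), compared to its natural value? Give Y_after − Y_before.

The intervention breaks the incoming arrows to W: W <- -E - 3 no longer applies, and W = 9.
Y = W·C  [with W=9, C=1]  = 9
Without intervention: W = -E - 3  [with E=3]  = -6; Y = W·C  [with W=-6, C=1]  = -6.
Change = 9 − (-6) = 15.

15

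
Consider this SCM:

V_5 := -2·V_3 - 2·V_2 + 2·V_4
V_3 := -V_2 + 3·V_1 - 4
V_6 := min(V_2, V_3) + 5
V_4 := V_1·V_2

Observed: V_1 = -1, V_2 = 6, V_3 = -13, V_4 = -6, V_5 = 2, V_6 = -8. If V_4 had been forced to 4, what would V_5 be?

22

Intervening sets V_4 = 4 and removes its equation (V_4 := V_1·V_2).
V_3 = -V_2 + 3·V_1 - 4  [with V_2=6, V_1=-1]  = -13
V_5 = -2·V_3 - 2·V_2 + 2·V_4  [with V_3=-13, V_2=6, V_4=4]  = 22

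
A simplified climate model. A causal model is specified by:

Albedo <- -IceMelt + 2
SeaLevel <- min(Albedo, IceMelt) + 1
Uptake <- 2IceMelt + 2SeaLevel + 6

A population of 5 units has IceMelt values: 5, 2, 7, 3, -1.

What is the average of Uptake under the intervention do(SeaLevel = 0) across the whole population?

12.4

Every unit gets SeaLevel=0 under the intervention. Uptake values become 16, 10, 20, 12, 4; E[Uptake|do(SeaLevel=0)] = 12.4.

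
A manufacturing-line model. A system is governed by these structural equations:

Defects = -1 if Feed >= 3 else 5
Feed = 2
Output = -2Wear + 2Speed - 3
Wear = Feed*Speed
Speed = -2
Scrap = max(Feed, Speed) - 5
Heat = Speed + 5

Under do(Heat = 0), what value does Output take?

1

The intervention breaks the incoming arrows to Heat: Heat = Speed + 5 no longer applies, and Heat = 0.
Output is not downstream of the intervention, so its value is determined by the original equations.
Wear = Feed*Speed  [with Feed=2, Speed=-2]  = -4
Output = -2Wear + 2Speed - 3  [with Wear=-4, Speed=-2]  = 1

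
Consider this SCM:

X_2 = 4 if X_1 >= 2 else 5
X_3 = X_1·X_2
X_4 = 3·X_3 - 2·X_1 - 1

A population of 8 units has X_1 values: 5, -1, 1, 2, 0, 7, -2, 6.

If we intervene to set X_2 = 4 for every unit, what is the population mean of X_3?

9

The intervention sets X_2=4 in all 8 units regardless of X_1. Recomputing X_3 per unit gives 20, -4, 4, 8, 0, 28, -8, 24; average 9.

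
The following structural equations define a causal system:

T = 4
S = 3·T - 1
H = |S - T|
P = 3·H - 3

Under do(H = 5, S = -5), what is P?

12

The joint intervention fixes H = 5, S = -5, removing each variable's own equation.
P = 3·H - 3  [with H=5]  = 12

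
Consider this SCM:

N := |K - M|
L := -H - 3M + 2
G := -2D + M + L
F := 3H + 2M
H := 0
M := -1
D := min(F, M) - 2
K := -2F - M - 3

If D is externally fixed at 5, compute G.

-6

do(D=5) replaces the equation D := min(F, M) - 2 with the constant D = 5.
L = -H - 3M + 2  [with H=0, M=-1]  = 5
G = -2D + M + L  [with D=5, M=-1, L=5]  = -6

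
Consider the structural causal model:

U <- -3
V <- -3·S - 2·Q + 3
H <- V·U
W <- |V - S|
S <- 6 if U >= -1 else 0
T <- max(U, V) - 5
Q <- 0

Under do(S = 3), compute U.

-3

Under do(S=3), the mechanism S <- 6 if U >= -1 else 0 is discarded; S is fixed at 3.
U is not downstream of the intervention, so its value is determined by the original equations.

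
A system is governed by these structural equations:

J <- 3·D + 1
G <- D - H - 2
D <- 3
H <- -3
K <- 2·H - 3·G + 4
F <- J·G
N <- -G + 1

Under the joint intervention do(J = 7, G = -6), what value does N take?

7

Under do(J = 7, G = -6), each intervened variable's structural equation is replaced by its fixed value.
N = -G + 1  [with G=-6]  = 7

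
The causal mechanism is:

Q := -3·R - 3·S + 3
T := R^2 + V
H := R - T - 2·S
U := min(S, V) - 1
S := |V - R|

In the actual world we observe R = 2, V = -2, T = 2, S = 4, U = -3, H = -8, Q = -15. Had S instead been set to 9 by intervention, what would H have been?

Under do(S=9), the mechanism S := |V - R| is discarded; S is fixed at 9.
T = R^2 + V  [with R=2, V=-2]  = 2
H = R - T - 2·S  [with R=2, T=2, S=9]  = -18

-18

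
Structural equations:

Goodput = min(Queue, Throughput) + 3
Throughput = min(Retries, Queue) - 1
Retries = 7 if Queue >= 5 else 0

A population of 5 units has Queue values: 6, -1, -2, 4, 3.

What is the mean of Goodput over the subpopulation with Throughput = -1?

E[Goodput|Throughput=-1] averages over only the 2 units with Throughput=-1 (Queue = 4, 3): Goodput = 2, 2, mean 2.

2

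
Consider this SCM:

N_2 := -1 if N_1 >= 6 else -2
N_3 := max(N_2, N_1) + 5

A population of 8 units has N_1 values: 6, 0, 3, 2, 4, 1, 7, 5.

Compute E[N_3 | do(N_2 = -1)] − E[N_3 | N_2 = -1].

-3

do(N_2=-1) breaks N_2's dependence on N_1. With N_2=-1 fixed, N_3 across the units is 11, 5, 8, 7, 9, 6, 12, 10, mean 8.5.
Conditioning on N_2=-1 selects the 2 unit(s) with N_1 ∈ {6, 7}. Their N_3 values: 11, 12. Mean = 11.5.
Difference = 8.5 − 11.5 = -3.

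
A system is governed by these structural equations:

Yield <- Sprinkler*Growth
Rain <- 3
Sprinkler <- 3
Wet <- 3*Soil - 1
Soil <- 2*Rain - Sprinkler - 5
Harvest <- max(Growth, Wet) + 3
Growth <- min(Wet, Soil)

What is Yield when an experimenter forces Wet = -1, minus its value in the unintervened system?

15

Under do(Wet=-1), the mechanism Wet <- 3*Soil - 1 is discarded; Wet is fixed at -1.
Soil = 2*Rain - Sprinkler - 5  [with Rain=3, Sprinkler=3]  = -2
Growth = min(Wet, Soil)  [with Wet=-1, Soil=-2]  = -2
Yield = Sprinkler*Growth  [with Sprinkler=3, Growth=-2]  = -6
Without intervention: Soil = 2*Rain - Sprinkler - 5  [with Rain=3, Sprinkler=3]  = -2; Wet = 3*Soil - 1  [with Soil=-2]  = -7; Growth = min(Wet, Soil)  [with Wet=-7, Soil=-2]  = -7; Yield = Sprinkler*Growth  [with Sprinkler=3, Growth=-7]  = -21.
Change = -6 − (-21) = 15.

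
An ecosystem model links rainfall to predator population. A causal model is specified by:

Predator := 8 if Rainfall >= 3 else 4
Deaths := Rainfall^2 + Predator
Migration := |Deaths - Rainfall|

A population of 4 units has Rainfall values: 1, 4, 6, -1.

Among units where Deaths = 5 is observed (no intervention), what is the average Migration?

5

Conditioning on Deaths=5 selects the 2 unit(s) with Rainfall ∈ {1, -1}. Their Migration values: 4, 6. Mean = 5.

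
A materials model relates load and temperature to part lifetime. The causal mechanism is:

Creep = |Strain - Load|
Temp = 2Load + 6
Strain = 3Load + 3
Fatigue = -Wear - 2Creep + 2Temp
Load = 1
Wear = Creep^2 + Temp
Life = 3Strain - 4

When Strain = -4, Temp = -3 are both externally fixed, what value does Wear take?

Under do(Strain = -4, Temp = -3), each intervened variable's structural equation is replaced by its fixed value.
Creep = |Strain - Load|  [with Strain=-4, Load=1]  = 5
Wear = Creep^2 + Temp  [with Creep=5, Temp=-3]  = 22

22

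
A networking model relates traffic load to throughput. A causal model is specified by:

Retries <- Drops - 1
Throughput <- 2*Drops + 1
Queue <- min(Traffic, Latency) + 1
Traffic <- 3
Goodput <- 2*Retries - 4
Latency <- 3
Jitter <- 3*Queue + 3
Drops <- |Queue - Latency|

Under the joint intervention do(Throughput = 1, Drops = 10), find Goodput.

14

The joint intervention fixes Throughput = 1, Drops = 10, removing each variable's own equation.
Retries = Drops - 1  [with Drops=10]  = 9
Goodput = 2*Retries - 4  [with Retries=9]  = 14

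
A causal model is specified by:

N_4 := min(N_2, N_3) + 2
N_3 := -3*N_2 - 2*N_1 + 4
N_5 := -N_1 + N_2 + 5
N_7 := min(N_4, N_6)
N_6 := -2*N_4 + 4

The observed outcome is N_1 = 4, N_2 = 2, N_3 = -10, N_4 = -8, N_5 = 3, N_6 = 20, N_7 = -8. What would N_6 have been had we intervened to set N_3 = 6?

The intervention breaks the incoming arrows to N_3: N_3 := -3*N_2 - 2*N_1 + 4 no longer applies, and N_3 = 6.
N_4 = min(N_2, N_3) + 2  [with N_2=2, N_3=6]  = 4
N_6 = -2*N_4 + 4  [with N_4=4]  = -4

-4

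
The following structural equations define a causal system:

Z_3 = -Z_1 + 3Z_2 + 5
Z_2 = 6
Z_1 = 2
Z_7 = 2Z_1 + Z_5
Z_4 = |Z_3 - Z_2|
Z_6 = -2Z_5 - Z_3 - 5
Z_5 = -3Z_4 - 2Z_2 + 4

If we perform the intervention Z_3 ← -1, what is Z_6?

54

The intervention breaks the incoming arrows to Z_3: Z_3 = -Z_1 + 3Z_2 + 5 no longer applies, and Z_3 = -1.
Z_4 = |Z_3 - Z_2|  [with Z_3=-1, Z_2=6]  = 7
Z_5 = -3Z_4 - 2Z_2 + 4  [with Z_4=7, Z_2=6]  = -29
Z_6 = -2Z_5 - Z_3 - 5  [with Z_5=-29, Z_3=-1]  = 54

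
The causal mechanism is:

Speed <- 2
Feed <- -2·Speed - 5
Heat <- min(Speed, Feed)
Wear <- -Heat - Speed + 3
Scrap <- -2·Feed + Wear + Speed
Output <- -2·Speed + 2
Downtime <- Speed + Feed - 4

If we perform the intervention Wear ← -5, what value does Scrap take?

Intervening sets Wear = -5 and removes its equation (Wear <- -Heat - Speed + 3).
Feed = -2·Speed - 5  [with Speed=2]  = -9
Scrap = -2·Feed + Wear + Speed  [with Feed=-9, Wear=-5, Speed=2]  = 15

15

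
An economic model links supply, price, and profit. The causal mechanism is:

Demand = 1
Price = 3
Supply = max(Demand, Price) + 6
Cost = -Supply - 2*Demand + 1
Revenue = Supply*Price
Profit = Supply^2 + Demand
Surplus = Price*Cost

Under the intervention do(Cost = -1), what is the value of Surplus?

-3

The intervention breaks the incoming arrows to Cost: Cost = -Supply - 2*Demand + 1 no longer applies, and Cost = -1.
Surplus = Price*Cost  [with Price=3, Cost=-1]  = -3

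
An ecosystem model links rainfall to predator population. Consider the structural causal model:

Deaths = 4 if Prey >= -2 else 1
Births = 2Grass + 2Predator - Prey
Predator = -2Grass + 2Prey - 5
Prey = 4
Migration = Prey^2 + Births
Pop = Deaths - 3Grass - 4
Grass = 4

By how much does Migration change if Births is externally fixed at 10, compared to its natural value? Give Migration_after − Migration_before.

16

Under do(Births=10), the mechanism Births = 2Grass + 2Predator - Prey is discarded; Births is fixed at 10.
Migration = Prey^2 + Births  [with Prey=4, Births=10]  = 26
Without intervention: Predator = -2Grass + 2Prey - 5  [with Grass=4, Prey=4]  = -5; Births = 2Grass + 2Predator - Prey  [with Grass=4, Predator=-5, Prey=4]  = -6; Migration = Prey^2 + Births  [with Prey=4, Births=-6]  = 10.
Change = 26 − 10 = 16.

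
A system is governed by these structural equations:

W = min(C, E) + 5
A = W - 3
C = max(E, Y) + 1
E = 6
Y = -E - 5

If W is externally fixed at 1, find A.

-2

Intervening sets W = 1 and removes its equation (W = min(C, E) + 5).
A = W - 3  [with W=1]  = -2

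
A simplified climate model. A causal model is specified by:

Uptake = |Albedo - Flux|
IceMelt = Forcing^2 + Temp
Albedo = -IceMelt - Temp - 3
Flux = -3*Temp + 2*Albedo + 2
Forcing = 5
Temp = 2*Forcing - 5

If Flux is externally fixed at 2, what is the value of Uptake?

40

The intervention breaks the incoming arrows to Flux: Flux = -3*Temp + 2*Albedo + 2 no longer applies, and Flux = 2.
Temp = 2*Forcing - 5  [with Forcing=5]  = 5
IceMelt = Forcing^2 + Temp  [with Forcing=5, Temp=5]  = 30
Albedo = -IceMelt - Temp - 3  [with IceMelt=30, Temp=5]  = -38
Uptake = |Albedo - Flux|  [with Albedo=-38, Flux=2]  = 40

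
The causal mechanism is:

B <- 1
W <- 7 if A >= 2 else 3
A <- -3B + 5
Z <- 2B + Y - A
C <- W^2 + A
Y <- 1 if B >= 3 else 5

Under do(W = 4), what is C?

The intervention breaks the incoming arrows to W: W <- 7 if A >= 2 else 3 no longer applies, and W = 4.
A = -3B + 5  [with B=1]  = 2
C = W^2 + A  [with W=4, A=2]  = 18

18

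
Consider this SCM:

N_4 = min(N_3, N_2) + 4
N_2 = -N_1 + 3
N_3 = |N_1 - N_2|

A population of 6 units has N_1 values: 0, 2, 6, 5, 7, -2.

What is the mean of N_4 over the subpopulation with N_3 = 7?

Conditioning on N_3=7 selects the 2 unit(s) with N_1 ∈ {5, -2}. Their N_4 values: 2, 9. Mean = 5.5.

5.5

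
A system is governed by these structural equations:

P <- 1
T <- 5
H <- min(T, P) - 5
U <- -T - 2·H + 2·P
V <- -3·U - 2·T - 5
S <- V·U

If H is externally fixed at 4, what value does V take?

18

do(H=4) replaces the equation H <- min(T, P) - 5 with the constant H = 4.
U = -T - 2·H + 2·P  [with T=5, H=4, P=1]  = -11
V = -3·U - 2·T - 5  [with U=-11, T=5]  = 18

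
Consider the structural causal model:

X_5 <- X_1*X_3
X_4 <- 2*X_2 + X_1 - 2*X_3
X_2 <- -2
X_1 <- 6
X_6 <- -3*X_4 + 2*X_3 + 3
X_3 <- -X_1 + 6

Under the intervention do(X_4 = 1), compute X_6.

0

Under do(X_4=1), the mechanism X_4 <- 2*X_2 + X_1 - 2*X_3 is discarded; X_4 is fixed at 1.
X_3 = -X_1 + 6  [with X_1=6]  = 0
X_6 = -3*X_4 + 2*X_3 + 3  [with X_4=1, X_3=0]  = 0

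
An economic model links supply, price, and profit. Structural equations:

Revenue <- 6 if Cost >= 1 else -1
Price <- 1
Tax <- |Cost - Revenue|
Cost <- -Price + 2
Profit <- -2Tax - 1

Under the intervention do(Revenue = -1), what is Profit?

do(Revenue=-1) replaces the equation Revenue <- 6 if Cost >= 1 else -1 with the constant Revenue = -1.
Cost = -Price + 2  [with Price=1]  = 1
Tax = |Cost - Revenue|  [with Cost=1, Revenue=-1]  = 2
Profit = -2Tax - 1  [with Tax=2]  = -5

-5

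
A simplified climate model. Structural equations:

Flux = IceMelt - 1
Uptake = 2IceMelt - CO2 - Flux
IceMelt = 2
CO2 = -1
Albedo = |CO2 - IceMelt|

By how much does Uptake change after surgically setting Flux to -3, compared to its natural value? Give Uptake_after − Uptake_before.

Intervening sets Flux = -3 and removes its equation (Flux = IceMelt - 1).
Uptake = 2IceMelt - CO2 - Flux  [with IceMelt=2, CO2=-1, Flux=-3]  = 8
Without intervention: Flux = IceMelt - 1  [with IceMelt=2]  = 1; Uptake = 2IceMelt - CO2 - Flux  [with IceMelt=2, CO2=-1, Flux=1]  = 4.
Change = 8 − 4 = 4.

4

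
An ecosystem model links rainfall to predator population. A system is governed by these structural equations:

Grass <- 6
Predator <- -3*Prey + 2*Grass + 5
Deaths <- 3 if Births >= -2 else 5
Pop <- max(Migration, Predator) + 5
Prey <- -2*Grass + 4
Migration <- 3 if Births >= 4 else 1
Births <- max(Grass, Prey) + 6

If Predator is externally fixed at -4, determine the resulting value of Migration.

3

The intervention breaks the incoming arrows to Predator: Predator <- -3*Prey + 2*Grass + 5 no longer applies, and Predator = -4.
No directed path runs from Predator to Migration, so Migration keeps its natural value.
Prey = -2*Grass + 4  [with Grass=6]  = -8
Births = max(Grass, Prey) + 6  [with Grass=6, Prey=-8]  = 12
Migration = 3 if Births >= 4 else 1  [with Births=12]  = 3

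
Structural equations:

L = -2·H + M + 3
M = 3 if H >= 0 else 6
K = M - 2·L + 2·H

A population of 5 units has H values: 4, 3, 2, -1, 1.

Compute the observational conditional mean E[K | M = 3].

E[K|M=3] averages over only the 4 units with M=3 (H = 4, 3, 2, 1): K = 15, 9, 3, -3, mean 6.

6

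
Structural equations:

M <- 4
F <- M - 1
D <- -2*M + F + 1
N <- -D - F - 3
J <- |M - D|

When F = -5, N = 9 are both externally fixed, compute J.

Setting F = -5, N = 9 by intervention discards those variables' equations.
D = -2*M + F + 1  [with M=4, F=-5]  = -12
J = |M - D|  [with M=4, D=-12]  = 16

16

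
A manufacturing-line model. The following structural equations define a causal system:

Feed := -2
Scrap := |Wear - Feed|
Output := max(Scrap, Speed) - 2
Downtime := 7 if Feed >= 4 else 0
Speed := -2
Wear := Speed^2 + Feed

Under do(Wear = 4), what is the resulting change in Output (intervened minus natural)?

2

do(Wear=4) replaces the equation Wear := Speed^2 + Feed with the constant Wear = 4.
Scrap = |Wear - Feed|  [with Wear=4, Feed=-2]  = 6
Output = max(Scrap, Speed) - 2  [with Scrap=6, Speed=-2]  = 4
Without intervention: Wear = Speed^2 + Feed  [with Speed=-2, Feed=-2]  = 2; Scrap = |Wear - Feed|  [with Wear=2, Feed=-2]  = 4; Output = max(Scrap, Speed) - 2  [with Scrap=4, Speed=-2]  = 2.
Change = 4 − 2 = 2.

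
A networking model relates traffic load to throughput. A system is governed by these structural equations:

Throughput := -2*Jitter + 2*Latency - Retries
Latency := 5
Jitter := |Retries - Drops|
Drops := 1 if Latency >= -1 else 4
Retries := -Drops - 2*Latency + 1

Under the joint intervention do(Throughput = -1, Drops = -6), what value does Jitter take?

Setting Throughput = -1, Drops = -6 by intervention discards those variables' equations.
Retries = -Drops - 2*Latency + 1  [with Drops=-6, Latency=5]  = -3
Jitter = |Retries - Drops|  [with Retries=-3, Drops=-6]  = 3

3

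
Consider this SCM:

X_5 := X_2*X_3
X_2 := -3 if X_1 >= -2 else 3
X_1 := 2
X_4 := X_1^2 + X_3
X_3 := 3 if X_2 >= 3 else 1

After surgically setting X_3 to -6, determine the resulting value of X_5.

18

do(X_3=-6) replaces the equation X_3 := 3 if X_2 >= 3 else 1 with the constant X_3 = -6.
X_2 = -3 if X_1 >= -2 else 3  [with X_1=2]  = -3
X_5 = X_2*X_3  [with X_2=-3, X_3=-6]  = 18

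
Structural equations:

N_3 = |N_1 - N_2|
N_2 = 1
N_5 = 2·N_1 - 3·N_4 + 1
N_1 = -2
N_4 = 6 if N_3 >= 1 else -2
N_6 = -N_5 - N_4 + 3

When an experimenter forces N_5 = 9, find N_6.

-12

The intervention breaks the incoming arrows to N_5: N_5 = 2·N_1 - 3·N_4 + 1 no longer applies, and N_5 = 9.
N_3 = |N_1 - N_2|  [with N_1=-2, N_2=1]  = 3
N_4 = 6 if N_3 >= 1 else -2  [with N_3=3]  = 6
N_6 = -N_5 - N_4 + 3  [with N_5=9, N_4=6]  = -12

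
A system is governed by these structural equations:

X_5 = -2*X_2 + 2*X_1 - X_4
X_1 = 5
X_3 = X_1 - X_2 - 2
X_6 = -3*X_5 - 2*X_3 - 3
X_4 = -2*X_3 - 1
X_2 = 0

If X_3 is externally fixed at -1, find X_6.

-28

The intervention breaks the incoming arrows to X_3: X_3 = X_1 - X_2 - 2 no longer applies, and X_3 = -1.
X_4 = -2*X_3 - 1  [with X_3=-1]  = 1
X_5 = -2*X_2 + 2*X_1 - X_4  [with X_2=0, X_1=5, X_4=1]  = 9
X_6 = -3*X_5 - 2*X_3 - 3  [with X_5=9, X_3=-1]  = -28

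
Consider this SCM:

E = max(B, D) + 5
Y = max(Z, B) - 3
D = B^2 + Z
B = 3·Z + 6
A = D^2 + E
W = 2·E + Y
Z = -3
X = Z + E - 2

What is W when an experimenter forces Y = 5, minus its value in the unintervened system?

11

Under do(Y=5), the mechanism Y = max(Z, B) - 3 is discarded; Y is fixed at 5.
B = 3·Z + 6  [with Z=-3]  = -3
D = B^2 + Z  [with B=-3, Z=-3]  = 6
E = max(B, D) + 5  [with B=-3, D=6]  = 11
W = 2·E + Y  [with E=11, Y=5]  = 27
Without intervention: B = 3·Z + 6  [with Z=-3]  = -3; D = B^2 + Z  [with B=-3, Z=-3]  = 6; Y = max(Z, B) - 3  [with Z=-3, B=-3]  = -6; E = max(B, D) + 5  [with B=-3, D=6]  = 11; W = 2·E + Y  [with E=11, Y=-6]  = 16.
Change = 27 − 16 = 11.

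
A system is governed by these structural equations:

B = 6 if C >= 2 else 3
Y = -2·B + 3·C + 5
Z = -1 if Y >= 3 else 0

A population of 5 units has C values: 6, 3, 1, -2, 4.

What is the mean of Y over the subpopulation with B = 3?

-2.5

Observing B=3 restricts to units where B's equation naturally yields 3: C ∈ {1, -2}. In that subpopulation Y = 2, -7, mean -2.5.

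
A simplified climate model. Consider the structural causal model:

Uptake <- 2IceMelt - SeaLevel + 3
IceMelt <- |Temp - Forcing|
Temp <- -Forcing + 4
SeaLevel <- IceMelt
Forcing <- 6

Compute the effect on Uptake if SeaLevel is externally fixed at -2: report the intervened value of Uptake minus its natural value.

Intervening sets SeaLevel = -2 and removes its equation (SeaLevel <- IceMelt).
Temp = -Forcing + 4  [with Forcing=6]  = -2
IceMelt = |Temp - Forcing|  [with Temp=-2, Forcing=6]  = 8
Uptake = 2IceMelt - SeaLevel + 3  [with IceMelt=8, SeaLevel=-2]  = 21
Without intervention: Temp = -Forcing + 4  [with Forcing=6]  = -2; IceMelt = |Temp - Forcing|  [with Temp=-2, Forcing=6]  = 8; SeaLevel = IceMelt  [with IceMelt=8]  = 8; Uptake = 2IceMelt - SeaLevel + 3  [with IceMelt=8, SeaLevel=8]  = 11.
Change = 21 − 11 = 10.

10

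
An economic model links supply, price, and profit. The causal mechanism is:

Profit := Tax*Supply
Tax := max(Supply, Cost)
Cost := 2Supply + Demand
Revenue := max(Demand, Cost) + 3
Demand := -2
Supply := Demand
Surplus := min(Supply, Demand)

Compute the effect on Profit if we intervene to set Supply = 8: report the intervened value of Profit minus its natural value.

108

Under do(Supply=8), the mechanism Supply := Demand is discarded; Supply is fixed at 8.
Cost = 2Supply + Demand  [with Supply=8, Demand=-2]  = 14
Tax = max(Supply, Cost)  [with Supply=8, Cost=14]  = 14
Profit = Tax*Supply  [with Tax=14, Supply=8]  = 112
Without intervention: Supply = Demand  [with Demand=-2]  = -2; Cost = 2Supply + Demand  [with Supply=-2, Demand=-2]  = -6; Tax = max(Supply, Cost)  [with Supply=-2, Cost=-6]  = -2; Profit = Tax*Supply  [with Tax=-2, Supply=-2]  = 4.
Change = 112 − 4 = 108.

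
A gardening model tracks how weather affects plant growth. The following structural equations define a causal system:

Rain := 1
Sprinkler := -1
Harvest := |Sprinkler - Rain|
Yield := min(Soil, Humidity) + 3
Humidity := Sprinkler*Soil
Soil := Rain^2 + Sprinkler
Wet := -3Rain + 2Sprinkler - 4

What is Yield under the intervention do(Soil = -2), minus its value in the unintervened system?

The intervention breaks the incoming arrows to Soil: Soil := Rain^2 + Sprinkler no longer applies, and Soil = -2.
Humidity = Sprinkler*Soil  [with Sprinkler=-1, Soil=-2]  = 2
Yield = min(Soil, Humidity) + 3  [with Soil=-2, Humidity=2]  = 1
Without intervention: Soil = Rain^2 + Sprinkler  [with Rain=1, Sprinkler=-1]  = 0; Humidity = Sprinkler*Soil  [with Sprinkler=-1, Soil=0]  = 0; Yield = min(Soil, Humidity) + 3  [with Soil=0, Humidity=0]  = 3.
Change = 1 − 3 = -2.

-2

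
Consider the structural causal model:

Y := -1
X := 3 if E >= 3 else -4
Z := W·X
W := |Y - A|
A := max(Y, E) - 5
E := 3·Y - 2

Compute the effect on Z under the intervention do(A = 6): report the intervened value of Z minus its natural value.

The intervention breaks the incoming arrows to A: A := max(Y, E) - 5 no longer applies, and A = 6.
E = 3·Y - 2  [with Y=-1]  = -5
X = 3 if E >= 3 else -4  [with E=-5]  = -4
W = |Y - A|  [with Y=-1, A=6]  = 7
Z = W·X  [with W=7, X=-4]  = -28
Without intervention: E = 3·Y - 2  [with Y=-1]  = -5; A = max(Y, E) - 5  [with Y=-1, E=-5]  = -6; X = 3 if E >= 3 else -4  [with E=-5]  = -4; W = |Y - A|  [with Y=-1, A=-6]  = 5; Z = W·X  [with W=5, X=-4]  = -20.
Change = -28 − (-20) = -8.

-8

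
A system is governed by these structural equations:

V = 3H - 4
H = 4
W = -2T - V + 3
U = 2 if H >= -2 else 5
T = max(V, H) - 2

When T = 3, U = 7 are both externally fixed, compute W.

The joint intervention fixes T = 3, U = 7, removing each variable's own equation.
V = 3H - 4  [with H=4]  = 8
W = -2T - V + 3  [with T=3, V=8]  = -11

-11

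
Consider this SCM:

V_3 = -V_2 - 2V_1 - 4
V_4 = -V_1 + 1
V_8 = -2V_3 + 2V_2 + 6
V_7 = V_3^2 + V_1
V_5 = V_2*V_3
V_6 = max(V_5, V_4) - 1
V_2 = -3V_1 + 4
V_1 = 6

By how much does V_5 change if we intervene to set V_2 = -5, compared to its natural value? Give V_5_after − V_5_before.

27

do(V_2=-5) replaces the equation V_2 = -3V_1 + 4 with the constant V_2 = -5.
V_3 = -V_2 - 2V_1 - 4  [with V_2=-5, V_1=6]  = -11
V_5 = V_2*V_3  [with V_2=-5, V_3=-11]  = 55
Without intervention: V_2 = -3V_1 + 4  [with V_1=6]  = -14; V_3 = -V_2 - 2V_1 - 4  [with V_2=-14, V_1=6]  = -2; V_5 = V_2*V_3  [with V_2=-14, V_3=-2]  = 28.
Change = 55 − 28 = 27.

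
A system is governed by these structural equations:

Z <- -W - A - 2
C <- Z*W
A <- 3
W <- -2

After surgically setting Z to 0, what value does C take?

0

The intervention breaks the incoming arrows to Z: Z <- -W - A - 2 no longer applies, and Z = 0.
C = Z*W  [with Z=0, W=-2]  = 0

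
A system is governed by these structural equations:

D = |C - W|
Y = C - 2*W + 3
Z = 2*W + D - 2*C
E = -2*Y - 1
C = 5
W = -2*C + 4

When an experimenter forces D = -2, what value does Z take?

The intervention breaks the incoming arrows to D: D = |C - W| no longer applies, and D = -2.
W = -2*C + 4  [with C=5]  = -6
Z = 2*W + D - 2*C  [with W=-6, D=-2, C=5]  = -24

-24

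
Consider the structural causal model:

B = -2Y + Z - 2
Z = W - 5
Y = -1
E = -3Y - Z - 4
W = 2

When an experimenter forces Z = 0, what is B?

0

do(Z=0) replaces the equation Z = W - 5 with the constant Z = 0.
B = -2Y + Z - 2  [with Y=-1, Z=0]  = 0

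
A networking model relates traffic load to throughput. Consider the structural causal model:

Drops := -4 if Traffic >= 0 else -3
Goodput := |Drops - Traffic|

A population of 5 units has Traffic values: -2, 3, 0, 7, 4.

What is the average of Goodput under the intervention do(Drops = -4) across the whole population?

The intervention sets Drops=-4 in all 5 units regardless of Traffic. Recomputing Goodput per unit gives 2, 7, 4, 11, 8; average 6.4.

6.4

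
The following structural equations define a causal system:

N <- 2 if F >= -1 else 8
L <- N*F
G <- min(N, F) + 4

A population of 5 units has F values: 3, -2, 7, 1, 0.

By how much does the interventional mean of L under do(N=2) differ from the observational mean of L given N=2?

Every unit gets N=2 under the intervention. L values become 6, -4, 14, 2, 0; E[L|do(N=2)] = 3.6.
E[L|N=2] averages over only the 4 units with N=2 (F = 3, 7, 1, 0): L = 6, 14, 2, 0, mean 5.5.
Difference = 3.6 − 5.5 = -1.9.

-1.9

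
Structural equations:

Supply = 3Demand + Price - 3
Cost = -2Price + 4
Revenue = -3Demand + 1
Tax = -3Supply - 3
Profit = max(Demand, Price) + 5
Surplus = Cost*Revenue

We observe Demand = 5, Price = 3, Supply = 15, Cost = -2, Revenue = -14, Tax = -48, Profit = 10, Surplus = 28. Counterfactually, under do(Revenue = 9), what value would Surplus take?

-18

do(Revenue=9) replaces the equation Revenue = -3Demand + 1 with the constant Revenue = 9.
Cost = -2Price + 4  [with Price=3]  = -2
Surplus = Cost*Revenue  [with Cost=-2, Revenue=9]  = -18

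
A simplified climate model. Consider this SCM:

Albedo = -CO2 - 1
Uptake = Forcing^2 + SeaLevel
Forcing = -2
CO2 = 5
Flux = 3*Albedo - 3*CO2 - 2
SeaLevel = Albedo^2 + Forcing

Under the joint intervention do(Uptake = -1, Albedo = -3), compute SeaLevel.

Under do(Uptake = -1, Albedo = -3), each intervened variable's structural equation is replaced by its fixed value.
SeaLevel = Albedo^2 + Forcing  [with Albedo=-3, Forcing=-2]  = 7

7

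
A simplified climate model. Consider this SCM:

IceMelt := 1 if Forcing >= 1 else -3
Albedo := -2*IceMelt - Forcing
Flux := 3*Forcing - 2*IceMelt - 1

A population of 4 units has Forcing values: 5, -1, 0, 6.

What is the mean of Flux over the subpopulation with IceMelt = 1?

13.5

Conditioning on IceMelt=1 selects the 2 unit(s) with Forcing ∈ {5, 6}. Their Flux values: 12, 15. Mean = 13.5.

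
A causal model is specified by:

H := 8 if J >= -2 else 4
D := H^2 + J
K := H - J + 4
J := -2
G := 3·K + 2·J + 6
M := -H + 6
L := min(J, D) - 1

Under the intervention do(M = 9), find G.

44

do(M=9) replaces the equation M := -H + 6 with the constant M = 9.
G is not downstream of the intervention, so its value is determined by the original equations.
H = 8 if J >= -2 else 4  [with J=-2]  = 8
K = H - J + 4  [with H=8, J=-2]  = 14
G = 3·K + 2·J + 6  [with K=14, J=-2]  = 44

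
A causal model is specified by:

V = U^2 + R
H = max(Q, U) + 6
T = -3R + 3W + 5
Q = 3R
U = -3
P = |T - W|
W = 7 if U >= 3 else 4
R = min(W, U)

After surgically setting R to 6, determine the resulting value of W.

4

Under do(R=6), the mechanism R = min(W, U) is discarded; R is fixed at 6.
Since W is not a descendant of the intervened variable, it is unaffected.
W = 7 if U >= 3 else 4  [with U=-3]  = 4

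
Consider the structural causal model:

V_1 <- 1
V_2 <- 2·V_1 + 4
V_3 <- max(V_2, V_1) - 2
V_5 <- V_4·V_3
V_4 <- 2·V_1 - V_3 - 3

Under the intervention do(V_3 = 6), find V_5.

-42

do(V_3=6) replaces the equation V_3 <- max(V_2, V_1) - 2 with the constant V_3 = 6.
V_4 = 2·V_1 - V_3 - 3  [with V_1=1, V_3=6]  = -7
V_5 = V_4·V_3  [with V_4=-7, V_3=6]  = -42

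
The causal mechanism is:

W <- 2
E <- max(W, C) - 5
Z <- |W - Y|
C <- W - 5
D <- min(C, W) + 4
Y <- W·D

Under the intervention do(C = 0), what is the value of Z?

Under do(C=0), the mechanism C <- W - 5 is discarded; C is fixed at 0.
D = min(C, W) + 4  [with C=0, W=2]  = 4
Y = W·D  [with W=2, D=4]  = 8
Z = |W - Y|  [with W=2, Y=8]  = 6

6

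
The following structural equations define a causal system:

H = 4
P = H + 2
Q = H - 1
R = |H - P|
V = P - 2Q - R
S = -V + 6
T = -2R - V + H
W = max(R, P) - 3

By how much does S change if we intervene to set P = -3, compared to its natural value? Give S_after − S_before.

14

Under do(P=-3), the mechanism P = H + 2 is discarded; P is fixed at -3.
Q = H - 1  [with H=4]  = 3
R = |H - P|  [with H=4, P=-3]  = 7
V = P - 2Q - R  [with P=-3, Q=3, R=7]  = -16
S = -V + 6  [with V=-16]  = 22
Without intervention: P = H + 2  [with H=4]  = 6; Q = H - 1  [with H=4]  = 3; R = |H - P|  [with H=4, P=6]  = 2; V = P - 2Q - R  [with P=6, Q=3, R=2]  = -2; S = -V + 6  [with V=-2]  = 8.
Change = 22 − 8 = 14.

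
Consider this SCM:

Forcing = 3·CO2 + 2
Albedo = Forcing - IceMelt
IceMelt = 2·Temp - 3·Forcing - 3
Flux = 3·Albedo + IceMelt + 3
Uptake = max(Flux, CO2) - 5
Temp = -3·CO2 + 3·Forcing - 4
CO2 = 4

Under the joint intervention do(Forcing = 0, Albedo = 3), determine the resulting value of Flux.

Setting Forcing = 0, Albedo = 3 by intervention discards those variables' equations.
Temp = -3·CO2 + 3·Forcing - 4  [with CO2=4, Forcing=0]  = -16
IceMelt = 2·Temp - 3·Forcing - 3  [with Temp=-16, Forcing=0]  = -35
Flux = 3·Albedo + IceMelt + 3  [with Albedo=3, IceMelt=-35]  = -23

-23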